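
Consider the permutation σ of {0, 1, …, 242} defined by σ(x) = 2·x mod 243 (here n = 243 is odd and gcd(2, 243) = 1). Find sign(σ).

Trace 74: π^k(74) = [74, 148, 53, 106, 212, 181, 119] for k=0..6.
Cycle type of π: 162 + 54 + 18 + 6 + 2 + 1; total 6 cycles.
sign(π) = (−1)^{n − #cycles} = (−1)^{243−6} = (−1)^237 = -1.

-1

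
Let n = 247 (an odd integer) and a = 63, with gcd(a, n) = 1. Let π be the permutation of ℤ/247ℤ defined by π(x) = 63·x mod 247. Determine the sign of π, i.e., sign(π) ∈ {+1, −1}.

Trace 229: π^k(229) = [229, 101, 188, 235, 232, 43, 239] for k=0..6.
Decompose π into cycles: lengths [36, 36, 36, 36, 36, 36, 12, 9, 9, 1] (10 cycles, including the fixed point 0).
247 − 10 = 237 transpositions; sign(π) = (−1)^237 = -1.

-1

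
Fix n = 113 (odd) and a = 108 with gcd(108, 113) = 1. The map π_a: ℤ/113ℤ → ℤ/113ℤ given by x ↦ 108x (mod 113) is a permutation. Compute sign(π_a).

Orbit of 20 under x↦108x: [20, 13, 48, 99, 70, 102, 55]… (length divides ord_113(108)).
2 cycles of lengths [112, 1].
113 − 2 = 111 transpositions; sign(π) = (−1)^111 = -1.
Via Zolotarev, sign(π_{108}) = (108|113) = -1.

-1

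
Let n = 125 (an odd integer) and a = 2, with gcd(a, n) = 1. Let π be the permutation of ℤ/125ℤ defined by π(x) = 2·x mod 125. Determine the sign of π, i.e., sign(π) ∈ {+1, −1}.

Orbit of 91 under x↦2x: [91, 57, 114, 103, 81, 37, 74]… (length divides ord_125(2)).
4 cycles of lengths [100, 20, 4, 1].
With 4 cycles on 125 points, sign = (−1)^{125−4} = -1.
(2|125)_J = -1 (Zolotarev's lemma cross-check).

-1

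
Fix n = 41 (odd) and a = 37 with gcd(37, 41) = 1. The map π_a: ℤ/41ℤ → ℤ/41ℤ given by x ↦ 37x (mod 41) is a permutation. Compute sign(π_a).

Start at x=10: 10 → 1 → 37 → 16 → 18 → 10 (one orbit).
9 cycles of lengths [5, 5, 5, 5, 5, 5, 5, 5, 1].
41 − 9 = 32 transpositions; sign(π) = (−1)^32 = +1.
Zolotarev: (37|41) = +1, matching the cycle-count sign.

+1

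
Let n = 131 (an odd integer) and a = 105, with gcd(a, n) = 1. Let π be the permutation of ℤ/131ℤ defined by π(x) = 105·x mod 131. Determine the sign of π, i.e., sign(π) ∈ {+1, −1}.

Orbit of 117 under x↦105x: [117, 102, 99, 46, 114, 49, 36]… (length divides ord_131(105)).
The orbit structure of x ↦ 105x mod 131: 3 orbits of sizes [65, 65, 1].
sign(π) = (−1)^{n − #cycles} = (−1)^{131−3} = (−1)^128 = +1.
Zolotarev: (105|131) = +1, matching the cycle-count sign.

+1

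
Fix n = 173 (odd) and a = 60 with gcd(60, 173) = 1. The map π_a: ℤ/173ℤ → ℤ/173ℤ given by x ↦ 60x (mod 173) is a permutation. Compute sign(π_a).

Trace 139: π^k(139) = [139, 36, 84, 23, 169, 106, 132] for k=0..6.
5 cycles of lengths [43, 43, 43, 43, 1].
5 cycles on 173: each ℓ→(−1)^(ℓ−1), product (−1)^168 = +1.

+1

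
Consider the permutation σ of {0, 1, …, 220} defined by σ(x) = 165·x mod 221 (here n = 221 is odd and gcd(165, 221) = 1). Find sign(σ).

-1

Start at x=1: 1 → 165 → 42 → 79 → 217 → 3 → 53 → … (one orbit).
Decompose π into cycles: lengths [48, 48, 48, 48, 16, 3, 3, 3, 3, 1] (10 cycles, including the fixed point 0).
sign(π) = (−1)^{n − #cycles} = (−1)^{221−10} = (−1)^211 = -1.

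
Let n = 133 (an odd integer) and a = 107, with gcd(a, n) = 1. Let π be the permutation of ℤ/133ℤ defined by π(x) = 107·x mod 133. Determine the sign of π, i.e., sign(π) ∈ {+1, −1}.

Start at x=113: 113 → 121 → 46 → 1 → 107 → 11 → 113 (one orbit).
The orbit structure of x ↦ 107x mod 133: 24 orbits of sizes [6, 6, 6, 6, 6, 6, 6, 6, 6, 6, 6, 6, 6, 6, 6, 6, 6, 6, 6, 6, 6, 3, 3, 1].
24 cycles on 133: each ℓ→(−1)^(ℓ−1), product (−1)^109 = -1.

-1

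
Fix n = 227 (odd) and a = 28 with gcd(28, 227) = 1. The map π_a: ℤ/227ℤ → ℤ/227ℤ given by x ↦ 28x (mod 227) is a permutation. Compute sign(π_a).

+1

Orbit of 81 under x↦28x: [81, 225, 171, 21, 134, 120, 182]… (length divides ord_227(28)).
π_28 has 3 disjoint cycles with lengths [113, 113, 1] on {0,…,226}.
227 − 3 = 224 transpositions; sign(π) = (−1)^224 = +1.
(28|227)_J = +1 (Zolotarev's lemma cross-check).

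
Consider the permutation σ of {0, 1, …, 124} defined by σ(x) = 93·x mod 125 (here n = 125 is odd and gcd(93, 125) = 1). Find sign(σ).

-1

Orbit of 24 under x↦93x: [24, 107, 76, 68, 74, 7, 26]… (length divides ord_125(93)).
Cycle lengths of π_93 on ℤ/125ℤ: [20, 20, 20, 20, 20, 4, 4, 4, 4, 4, 4, 1]; 12 cycles in total.
sign(π) = (−1)^{n − #cycles} = (−1)^{125−12} = (−1)^113 = -1.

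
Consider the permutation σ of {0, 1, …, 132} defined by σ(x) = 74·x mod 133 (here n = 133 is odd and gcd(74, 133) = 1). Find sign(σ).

Start at x=106: 106 → 130 → 44 → 64 → 81 → 9 → 1 → … (one orbit).
The orbit structure of x ↦ 74x mod 133: 17 orbits of sizes [9, 9, 9, 9, 9, 9, 9, 9, 9, 9, 9, 9, 9, 9, 3, 3, 1].
sign(π) = (−1)^{n − #cycles} = (−1)^{133−17} = (−1)^116 = +1.
Zolotarev: (74|133) = +1, matching the cycle-count sign.

+1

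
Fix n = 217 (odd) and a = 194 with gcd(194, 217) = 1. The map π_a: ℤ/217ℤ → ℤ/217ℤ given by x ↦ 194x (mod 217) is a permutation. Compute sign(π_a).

Trace 97: π^k(97) = [97, 156, 101, 64, 47, 4, 125] for k=0..6.
Cycle type of π: 30×6 + 6 + 5×6 + 1; total 14 cycles.
n − c = 217 − 14 = 203; sign = (−1)^203 = -1.
Check: (194/217) = -1 by Zolotarev.

-1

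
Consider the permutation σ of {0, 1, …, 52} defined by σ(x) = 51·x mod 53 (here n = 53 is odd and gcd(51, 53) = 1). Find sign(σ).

-1

Trace 34: π^k(34) = [34, 38, 30, 46, 14, 25, 3] for k=0..6.
The orbit structure of x ↦ 51x mod 53: 2 orbits of sizes [52, 1].
2 cycles on 53: each ℓ→(−1)^(ℓ−1), product (−1)^51 = -1.
(51|53)_J = -1 (Zolotarev's lemma cross-check).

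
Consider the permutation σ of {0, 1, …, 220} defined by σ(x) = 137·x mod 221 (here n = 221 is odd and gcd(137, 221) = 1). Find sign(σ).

Orbit of 137 under x↦137x: [137, 205, 18, 35, 154, 103, 188]… (length divides ord_221(137)).
Decompose π into cycles: lengths [12, 12, 12, 12, 12, 12, 12, 12, 12, 12, 12, 12, 12, 12, 12, 12, 12, 1, 1, 1, 1, 1, 1, 1, 1, 1, 1, 1, 1, 1, 1, 1, 1, 1] (34 cycles, including the fixed point 0).
n − c = 221 − 34 = 187; sign = (−1)^187 = -1.
(137|221)_J = -1 (Zolotarev's lemma cross-check).

-1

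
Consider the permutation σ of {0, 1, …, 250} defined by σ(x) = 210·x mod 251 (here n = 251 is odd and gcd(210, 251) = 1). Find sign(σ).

-1

Orbit of 99 under x↦210x: [99, 208, 6, 5, 46, 122, 18]… (length divides ord_251(210)).
Decompose π into cycles: lengths [250, 1] (2 cycles, including the fixed point 0).
2 cycles on 251: each ℓ→(−1)^(ℓ−1), product (−1)^249 = -1.
(210|251)_J = -1 (Zolotarev's lemma cross-check).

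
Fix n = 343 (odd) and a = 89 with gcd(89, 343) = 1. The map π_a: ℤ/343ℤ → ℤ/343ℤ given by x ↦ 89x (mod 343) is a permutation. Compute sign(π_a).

Trace 68: π^k(68) = [68, 221, 118, 212, 3, 267, 96] for k=0..6.
4 cycles of lengths [294, 42, 6, 1].
4 cycles on 343: each ℓ→(−1)^(ℓ−1), product (−1)^339 = -1.

-1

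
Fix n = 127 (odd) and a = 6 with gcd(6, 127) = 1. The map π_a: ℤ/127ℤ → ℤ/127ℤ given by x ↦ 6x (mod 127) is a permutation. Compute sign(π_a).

Orbit of 35 under x↦6x: [35, 83, 117, 67, 21, 126, 121]… (length divides ord_127(6)).
2 cycles of lengths [126, 1].
Σ(ℓ_i−1) = 127−2 = 125; sign = (−1)^125 = -1.

-1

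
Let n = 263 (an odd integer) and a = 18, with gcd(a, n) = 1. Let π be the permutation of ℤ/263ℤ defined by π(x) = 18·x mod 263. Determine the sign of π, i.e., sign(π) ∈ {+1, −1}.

Orbit of 3 under x↦18x: [3, 54, 183, 138, 117, 2, 36]… (length divides ord_263(18)).
Decompose π into cycles: lengths [131, 131, 1] (3 cycles, including the fixed point 0).
With 3 cycles on 263 points, sign = (−1)^{263−3} = +1.

+1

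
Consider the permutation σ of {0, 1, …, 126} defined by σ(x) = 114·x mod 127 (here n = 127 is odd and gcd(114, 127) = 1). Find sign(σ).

Trace 64: π^k(64) = [64, 57, 21, 108, 120, 91, 87] for k=0..6.
The orbit structure of x ↦ 114x mod 127: 2 orbits of sizes [126, 1].
With 2 cycles on 127 points, sign = (−1)^{127−2} = -1.
(114|127)_J = -1 (Zolotarev's lemma cross-check).

-1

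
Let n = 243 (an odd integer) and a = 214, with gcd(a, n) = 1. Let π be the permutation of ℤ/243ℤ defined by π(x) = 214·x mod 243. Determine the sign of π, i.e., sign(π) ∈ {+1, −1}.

+1

Trace 4: π^k(4) = [4, 127, 205, 130, 118, 223, 94] for k=0..6.
Cycle type of π: 81×2 + 27×2 + 9×2 + 3×2 + 1×3; total 11 cycles.
Σ(ℓ_i−1) = 243−11 = 232; sign = (−1)^232 = +1.
(214|243)_J = +1 (Zolotarev's lemma cross-check).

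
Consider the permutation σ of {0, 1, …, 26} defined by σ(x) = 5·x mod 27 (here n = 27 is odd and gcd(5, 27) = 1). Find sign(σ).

-1

Orbit of 1 under x↦5x: [1, 5, 25, 17, 4, 20, 19]… (length divides ord_27(5)).
4 cycles of lengths [18, 6, 2, 1].
sign(π) = (−1)^{n − #cycles} = (−1)^{27−4} = (−1)^23 = -1.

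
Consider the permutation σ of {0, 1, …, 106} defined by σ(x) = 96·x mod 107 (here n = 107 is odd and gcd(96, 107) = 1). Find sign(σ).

Start at x=102: 102 → 55 → 37 → 21 → 90 → 80 → 83 → … (one orbit).
2 cycles of lengths [106, 1].
Σ(ℓ_i−1) = 107−2 = 105; sign = (−1)^105 = -1.

-1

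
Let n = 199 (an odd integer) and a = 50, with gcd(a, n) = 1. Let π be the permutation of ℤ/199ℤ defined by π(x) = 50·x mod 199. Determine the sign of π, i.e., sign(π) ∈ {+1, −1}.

+1

Start at x=23: 23 → 155 → 188 → 47 → 161 → 90 → 122 → … (one orbit).
Decompose π into cycles: lengths [99, 99, 1] (3 cycles, including the fixed point 0).
sign(π) = (−1)^{n − #cycles} = (−1)^{199−3} = (−1)^196 = +1.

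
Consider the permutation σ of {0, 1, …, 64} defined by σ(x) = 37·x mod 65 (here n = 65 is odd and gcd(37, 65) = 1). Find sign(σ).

+1

Trace 1: π^k(1) = [1, 37, 4, 18, 16, 7, 64] for k=0..6.
The orbit structure of x ↦ 37x mod 65: 7 orbits of sizes [12, 12, 12, 12, 12, 4, 1].
65 − 7 = 58 transpositions; sign(π) = (−1)^58 = +1.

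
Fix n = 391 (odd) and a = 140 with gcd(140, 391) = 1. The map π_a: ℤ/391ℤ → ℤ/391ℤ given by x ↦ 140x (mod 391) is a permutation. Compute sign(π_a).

Trace 186: π^k(186) = [186, 234, 307, 361, 101, 64, 358] for k=0..6.
15 cycles of lengths [44, 44, 44, 44, 44, 44, 44, 44, 11, 11, 4, 4, 4, 4, 1].
391 − 15 = 376 transpositions; sign(π) = (−1)^376 = +1.

+1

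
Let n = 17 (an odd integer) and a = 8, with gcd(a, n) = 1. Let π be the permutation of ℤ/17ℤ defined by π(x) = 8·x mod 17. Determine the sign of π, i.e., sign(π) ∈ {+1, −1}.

Start at x=1: 1 → 8 → 13 → 2 → 16 → 9 → 4 → … (one orbit).
Cycle lengths of π_8 on ℤ/17ℤ: [8, 8, 1]; 3 cycles in total.
Σ(ℓ_i−1) = 17−3 = 14; sign = (−1)^14 = +1.
Zolotarev: (8|17) = +1, matching the cycle-count sign.

+1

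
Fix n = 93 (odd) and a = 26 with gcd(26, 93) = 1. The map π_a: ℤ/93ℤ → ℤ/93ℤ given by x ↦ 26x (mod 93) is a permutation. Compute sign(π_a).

+1

Start at x=26: 26 → 25 → 92 → 67 → 68 → 1 → 26 (one orbit).
Cycle lengths of π_26 on ℤ/93ℤ: [6, 6, 6, 6, 6, 6, 6, 6, 6, 6, 6, 6, 6, 6, 6, 2, 1]; 17 cycles in total.
Σ(ℓ_i−1) = 93−17 = 76; sign = (−1)^76 = +1.
Check: (26/93) = +1 by Zolotarev.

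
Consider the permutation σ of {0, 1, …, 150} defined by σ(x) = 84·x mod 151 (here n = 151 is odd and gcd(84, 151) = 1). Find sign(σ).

+1

Orbit of 124 under x↦84x: [124, 148, 50, 123, 64, 91, 94]… (length divides ord_151(84)).
Decompose π into cycles: lengths [25, 25, 25, 25, 25, 25, 1] (7 cycles, including the fixed point 0).
With 7 cycles on 151 points, sign = (−1)^{151−7} = +1.
Check: (84/151) = +1 by Zolotarev.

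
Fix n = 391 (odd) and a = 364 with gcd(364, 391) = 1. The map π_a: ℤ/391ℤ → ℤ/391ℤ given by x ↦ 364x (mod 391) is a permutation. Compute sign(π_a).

Trace 90: π^k(90) = [90, 307, 313, 151, 224, 208, 249] for k=0..6.
Cycle lengths of π_364 on ℤ/391ℤ: [176, 176, 22, 16, 1]; 5 cycles in total.
Σ(ℓ_i−1) = 391−5 = 386; sign = (−1)^386 = +1.

+1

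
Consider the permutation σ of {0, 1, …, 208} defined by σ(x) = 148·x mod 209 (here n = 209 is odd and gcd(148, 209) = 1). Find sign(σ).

-1

Orbit of 170 under x↦148x: [170, 80, 136, 64, 67, 93, 179]… (length divides ord_209(148)).
Cycle type of π: 90×2 + 18 + 5×2 + 1; total 6 cycles.
sign(π) = (−1)^{n − #cycles} = (−1)^{209−6} = (−1)^203 = -1.
Zolotarev: (148|209) = -1, matching the cycle-count sign.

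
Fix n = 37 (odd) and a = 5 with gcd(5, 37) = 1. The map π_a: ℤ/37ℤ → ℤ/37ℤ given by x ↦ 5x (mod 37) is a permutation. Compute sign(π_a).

Trace 19: π^k(19) = [19, 21, 31, 7, 35, 27, 24] for k=0..6.
π_5 has 2 disjoint cycles with lengths [36, 1] on {0,…,36}.
With 2 cycles on 37 points, sign = (−1)^{37−2} = -1.

-1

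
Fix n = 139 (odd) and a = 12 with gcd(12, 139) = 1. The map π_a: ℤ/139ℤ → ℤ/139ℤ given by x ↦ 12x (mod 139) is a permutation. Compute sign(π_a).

-1

Start at x=125: 125 → 110 → 69 → 133 → 67 → 109 → 57 → … (one orbit).
The orbit structure of x ↦ 12x mod 139: 2 orbits of sizes [138, 1].
139 − 2 = 137 transpositions; sign(π) = (−1)^137 = -1.
Check: (12/139) = -1 by Zolotarev.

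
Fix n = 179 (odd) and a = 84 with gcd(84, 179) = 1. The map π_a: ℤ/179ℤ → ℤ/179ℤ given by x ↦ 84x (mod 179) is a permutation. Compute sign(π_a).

Orbit of 131 under x↦84x: [131, 85, 159, 110, 111, 16, 91]… (length divides ord_179(84)).
π_84 has 2 disjoint cycles with lengths [178, 1] on {0,…,178}.
179 − 2 = 177 transpositions; sign(π) = (−1)^177 = -1.

-1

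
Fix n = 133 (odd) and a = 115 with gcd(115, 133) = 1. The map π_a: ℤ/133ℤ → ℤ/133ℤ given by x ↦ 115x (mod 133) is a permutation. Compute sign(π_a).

-1

Orbit of 58 under x↦115x: [58, 20, 39, 96, 1, 115]… (length divides ord_133(115)).
Cycle lengths of π_115 on ℤ/133ℤ: [6, 6, 6, 6, 6, 6, 6, 6, 6, 6, 6, 6, 6, 6, 6, 6, 6, 6, 6, 1, 1, 1, 1, 1, 1, 1, 1, 1, 1, 1, 1, 1, 1, 1, 1, 1, 1, 1]; 38 cycles in total.
Σ(ℓ_i−1) = 133−38 = 95; sign = (−1)^95 = -1.
Check: (115/133) = -1 by Zolotarev.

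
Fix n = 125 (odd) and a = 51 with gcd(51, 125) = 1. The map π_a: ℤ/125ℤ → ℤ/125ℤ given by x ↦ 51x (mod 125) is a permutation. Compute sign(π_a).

+1

Start at x=1: 1 → 51 → 101 → 26 → 76 → 1 (one orbit).
Cycle lengths of π_51 on ℤ/125ℤ: [5, 5, 5, 5, 5, 5, 5, 5, 5, 5, 5, 5, 5, 5, 5, 5, 5, 5, 5, 5, 1, 1, 1, 1, 1, 1, 1, 1, 1, 1, 1, 1, 1, 1, 1, 1, 1, 1, 1, 1, 1, 1, 1, 1, 1]; 45 cycles in total.
With 45 cycles on 125 points, sign = (−1)^{125−45} = +1.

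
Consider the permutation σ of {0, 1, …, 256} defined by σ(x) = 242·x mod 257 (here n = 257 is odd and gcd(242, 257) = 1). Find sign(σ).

+1

Trace 34: π^k(34) = [34, 4, 197, 129, 121, 241, 240] for k=0..6.
The orbit structure of x ↦ 242x mod 257: 9 orbits of sizes [32, 32, 32, 32, 32, 32, 32, 32, 1].
257 − 9 = 248 transpositions; sign(π) = (−1)^248 = +1.
The Jacobi symbol (242|257) = +1 (Zolotarev) agrees.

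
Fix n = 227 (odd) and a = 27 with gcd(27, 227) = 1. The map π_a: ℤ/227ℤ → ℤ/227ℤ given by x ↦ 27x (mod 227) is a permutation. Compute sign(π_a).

Trace 99: π^k(99) = [99, 176, 212, 49, 188, 82, 171] for k=0..6.
The orbit structure of x ↦ 27x mod 227: 3 orbits of sizes [113, 113, 1].
3 cycles on 227: each ℓ→(−1)^(ℓ−1), product (−1)^224 = +1.

+1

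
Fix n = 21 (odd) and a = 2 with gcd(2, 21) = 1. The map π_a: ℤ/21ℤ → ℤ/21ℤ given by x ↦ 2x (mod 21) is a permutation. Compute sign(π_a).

-1

Orbit of 11 under x↦2x: [11, 1, 2, 4, 8, 16]… (length divides ord_21(2)).
Cycle lengths of π_2 on ℤ/21ℤ: [6, 6, 3, 3, 2, 1]; 6 cycles in total.
With 6 cycles on 21 points, sign = (−1)^{21−6} = -1.
Zolotarev: (2|21) = -1, matching the cycle-count sign.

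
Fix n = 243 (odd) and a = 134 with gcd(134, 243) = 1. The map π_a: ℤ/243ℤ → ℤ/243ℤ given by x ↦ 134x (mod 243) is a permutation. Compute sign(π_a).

Orbit of 82 under x↦134x: [82, 53, 55, 80, 28, 107, 1]… (length divides ord_243(134)).
π_134 has 32 disjoint cycles with lengths [18, 18, 18, 18, 18, 18, 18, 18, 18, 6, 6, 6, 6, 6, 6, 6, 6, 6, 2, 2, 2, 2, 2, 2, 2, 2, 2, 2, 2, 2, 2, 1] on {0,…,242}.
sign(π) = (−1)^{n − #cycles} = (−1)^{243−32} = (−1)^211 = -1.
Check: (134/243) = -1 by Zolotarev.

-1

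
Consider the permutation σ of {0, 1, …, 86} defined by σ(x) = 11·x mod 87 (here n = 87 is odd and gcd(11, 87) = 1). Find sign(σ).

+1

Orbit of 11 under x↦11x: [11, 34, 26, 25, 14, 67, 41]… (length divides ord_87(11)).
π_11 has 5 disjoint cycles with lengths [28, 28, 28, 2, 1] on {0,…,86}.
Σ(ℓ_i−1) = 87−5 = 82; sign = (−1)^82 = +1.
Check: (11/87) = +1 by Zolotarev.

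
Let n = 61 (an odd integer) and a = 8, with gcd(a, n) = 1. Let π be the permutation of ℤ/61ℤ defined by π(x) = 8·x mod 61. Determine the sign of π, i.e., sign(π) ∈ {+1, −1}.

-1

Trace 27: π^k(27) = [27, 33, 20, 38, 60, 53, 58] for k=0..6.
Decompose π into cycles: lengths [20, 20, 20, 1] (4 cycles, including the fixed point 0).
61 − 4 = 57 transpositions; sign(π) = (−1)^57 = -1.
(8|61)_J = -1 (Zolotarev's lemma cross-check).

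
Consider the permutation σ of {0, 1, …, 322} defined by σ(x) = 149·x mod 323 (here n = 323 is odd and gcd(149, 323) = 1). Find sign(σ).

Orbit of 169 under x↦149x: [169, 310, 1, 149, 237, 106, 290]… (length divides ord_323(149)).
Cycle lengths of π_149 on ℤ/323ℤ: [36, 36, 36, 36, 36, 36, 36, 36, 9, 9, 4, 4, 4, 4, 1]; 15 cycles in total.
Σ(ℓ_i−1) = 323−15 = 308; sign = (−1)^308 = +1.
(149|323)_J = +1 (Zolotarev's lemma cross-check).

+1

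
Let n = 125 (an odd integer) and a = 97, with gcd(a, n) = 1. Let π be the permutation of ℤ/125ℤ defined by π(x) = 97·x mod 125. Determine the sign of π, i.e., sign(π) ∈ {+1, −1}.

-1

Orbit of 117 under x↦97x: [117, 99, 103, 116, 2, 69, 68]… (length divides ord_125(97)).
π_97 has 4 disjoint cycles with lengths [100, 20, 4, 1] on {0,…,124}.
sign(π) = (−1)^{n − #cycles} = (−1)^{125−4} = (−1)^121 = -1.
(97|125)_J = -1 (Zolotarev's lemma cross-check).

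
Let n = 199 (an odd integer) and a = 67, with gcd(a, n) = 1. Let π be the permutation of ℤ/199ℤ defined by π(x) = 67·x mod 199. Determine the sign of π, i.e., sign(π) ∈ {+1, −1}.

Trace 42: π^k(42) = [42, 28, 85, 123, 82, 121, 147] for k=0..6.
4 cycles of lengths [66, 66, 66, 1].
n − c = 199 − 4 = 195; sign = (−1)^195 = -1.
Zolotarev: (67|199) = -1, matching the cycle-count sign.

-1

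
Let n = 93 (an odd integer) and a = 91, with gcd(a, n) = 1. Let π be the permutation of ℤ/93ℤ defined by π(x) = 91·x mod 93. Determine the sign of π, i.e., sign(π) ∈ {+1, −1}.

Trace 16: π^k(16) = [16, 61, 64, 58, 70, 46, 1] for k=0..6.
12 cycles of lengths [10, 10, 10, 10, 10, 10, 10, 10, 10, 1, 1, 1].
n − c = 93 − 12 = 81; sign = (−1)^81 = -1.
(91|93)_J = -1 (Zolotarev's lemma cross-check).

-1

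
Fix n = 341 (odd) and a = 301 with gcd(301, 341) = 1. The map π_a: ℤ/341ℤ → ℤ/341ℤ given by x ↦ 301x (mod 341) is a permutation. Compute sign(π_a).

Start at x=309: 309 → 257 → 291 → 295 → 135 → 56 → 147 → … (one orbit).
14 cycles of lengths [30, 30, 30, 30, 30, 30, 30, 30, 30, 30, 30, 5, 5, 1].
sign(π) = (−1)^{n − #cycles} = (−1)^{341−14} = (−1)^327 = -1.
Via Zolotarev, sign(π_{301}) = (301|341) = -1.

-1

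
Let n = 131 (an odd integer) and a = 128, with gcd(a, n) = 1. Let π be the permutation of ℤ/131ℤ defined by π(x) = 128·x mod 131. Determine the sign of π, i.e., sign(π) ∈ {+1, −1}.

Trace 21: π^k(21) = [21, 68, 58, 88, 129, 6, 113] for k=0..6.
The orbit structure of x ↦ 128x mod 131: 2 orbits of sizes [130, 1].
n − c = 131 − 2 = 129; sign = (−1)^129 = -1.

-1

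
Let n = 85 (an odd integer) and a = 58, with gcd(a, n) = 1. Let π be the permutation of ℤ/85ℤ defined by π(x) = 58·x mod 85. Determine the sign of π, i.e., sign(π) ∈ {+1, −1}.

+1

Trace 12: π^k(12) = [12, 16, 78, 19, 82, 81, 23] for k=0..6.
π_58 has 7 disjoint cycles with lengths [16, 16, 16, 16, 16, 4, 1] on {0,…,84}.
sign(π) = (−1)^{n − #cycles} = (−1)^{85−7} = (−1)^78 = +1.
Zolotarev: (58|85) = +1, matching the cycle-count sign.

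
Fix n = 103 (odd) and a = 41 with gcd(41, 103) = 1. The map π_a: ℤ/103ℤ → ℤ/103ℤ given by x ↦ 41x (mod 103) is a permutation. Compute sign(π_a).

Orbit of 36 under x↦41x: [36, 34, 55, 92, 64, 49, 52]… (length divides ord_103(41)).
Cycle type of π: 51×2 + 1; total 3 cycles.
3 cycles on 103: each ℓ→(−1)^(ℓ−1), product (−1)^100 = +1.
The Jacobi symbol (41|103) = +1 (Zolotarev) agrees.

+1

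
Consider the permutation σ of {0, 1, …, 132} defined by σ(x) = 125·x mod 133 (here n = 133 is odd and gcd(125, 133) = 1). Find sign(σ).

-1

Start at x=83: 83 → 1 → 125 → 64 → 20 → 106 → 83 (one orbit).
The orbit structure of x ↦ 125x mod 133: 28 orbits of sizes [6, 6, 6, 6, 6, 6, 6, 6, 6, 6, 6, 6, 6, 6, 6, 6, 6, 6, 3, 3, 3, 3, 3, 3, 2, 2, 2, 1].
sign(π) = (−1)^{n − #cycles} = (−1)^{133−28} = (−1)^105 = -1.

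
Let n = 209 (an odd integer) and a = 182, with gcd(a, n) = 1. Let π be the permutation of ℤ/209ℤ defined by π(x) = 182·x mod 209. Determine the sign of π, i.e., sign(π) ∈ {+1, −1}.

-1

Orbit of 102 under x↦182x: [102, 172, 163, 197, 115, 30, 26]… (length divides ord_209(182)).
14 cycles of lengths [30, 30, 30, 30, 30, 30, 10, 3, 3, 3, 3, 3, 3, 1].
n − c = 209 − 14 = 195; sign = (−1)^195 = -1.
Via Zolotarev, sign(π_{182}) = (182|209) = -1.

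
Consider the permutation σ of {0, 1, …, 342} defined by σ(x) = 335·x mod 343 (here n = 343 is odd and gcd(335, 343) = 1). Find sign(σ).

Start at x=202: 202 → 99 → 237 → 162 → 76 → 78 → 62 → … (one orbit).
π_335 has 10 disjoint cycles with lengths [98, 98, 98, 14, 14, 14, 2, 2, 2, 1] on {0,…,342}.
Σ(ℓ_i−1) = 343−10 = 333; sign = (−1)^333 = -1.
Via Zolotarev, sign(π_{335}) = (335|343) = -1.

-1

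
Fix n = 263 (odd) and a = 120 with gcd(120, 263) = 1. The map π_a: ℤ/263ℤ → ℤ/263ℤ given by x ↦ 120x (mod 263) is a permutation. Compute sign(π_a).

-1

Start at x=229: 229 → 128 → 106 → 96 → 211 → 72 → 224 → … (one orbit).
Cycle lengths of π_120 on ℤ/263ℤ: [262, 1]; 2 cycles in total.
sign(π) = (−1)^{n − #cycles} = (−1)^{263−2} = (−1)^261 = -1.
The Jacobi symbol (120|263) = -1 (Zolotarev) agrees.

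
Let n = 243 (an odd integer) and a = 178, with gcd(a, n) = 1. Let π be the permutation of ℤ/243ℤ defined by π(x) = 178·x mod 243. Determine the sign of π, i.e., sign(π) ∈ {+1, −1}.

+1

Start at x=25: 25 → 76 → 163 → 97 → 13 → 127 → 7 → … (one orbit).
π_178 has 11 disjoint cycles with lengths [81, 81, 27, 27, 9, 9, 3, 3, 1, 1, 1] on {0,…,242}.
sign(π) = (−1)^{n − #cycles} = (−1)^{243−11} = (−1)^232 = +1.
Check: (178/243) = +1 by Zolotarev.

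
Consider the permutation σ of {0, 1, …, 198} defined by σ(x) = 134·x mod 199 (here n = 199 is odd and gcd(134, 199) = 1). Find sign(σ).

-1

Start at x=184: 184 → 179 → 106 → 75 → 100 → 67 → 23 → … (one orbit).
The orbit structure of x ↦ 134x mod 199: 2 orbits of sizes [198, 1].
With 2 cycles on 199 points, sign = (−1)^{199−2} = -1.
Zolotarev: (134|199) = -1, matching the cycle-count sign.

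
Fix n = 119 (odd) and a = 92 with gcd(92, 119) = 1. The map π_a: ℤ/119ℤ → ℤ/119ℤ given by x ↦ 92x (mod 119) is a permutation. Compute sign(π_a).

Orbit of 50 under x↦92x: [50, 78, 36, 99, 64, 57, 8]… (length divides ord_119(92)).
Cycle type of π: 16×7 + 1×7; total 14 cycles.
14 cycles on 119: each ℓ→(−1)^(ℓ−1), product (−1)^105 = -1.
(92|119)_J = -1 (Zolotarev's lemma cross-check).

-1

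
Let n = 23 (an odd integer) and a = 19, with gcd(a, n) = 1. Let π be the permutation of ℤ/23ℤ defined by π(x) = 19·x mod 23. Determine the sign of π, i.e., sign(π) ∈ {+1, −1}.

-1

Start at x=13: 13 → 17 → 1 → 19 → 16 → 5 → 3 → … (one orbit).
Cycle type of π: 22 + 1; total 2 cycles.
n − c = 23 − 2 = 21; sign = (−1)^21 = -1.
Zolotarev: (19|23) = -1, matching the cycle-count sign.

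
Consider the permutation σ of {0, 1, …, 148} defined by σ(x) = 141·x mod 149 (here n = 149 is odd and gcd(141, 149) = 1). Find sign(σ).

Orbit of 55 under x↦141x: [55, 7, 93, 1, 141, 64, 84]… (length divides ord_149(141)).
Cycle type of π: 148 + 1; total 2 cycles.
Σ(ℓ_i−1) = 149−2 = 147; sign = (−1)^147 = -1.

-1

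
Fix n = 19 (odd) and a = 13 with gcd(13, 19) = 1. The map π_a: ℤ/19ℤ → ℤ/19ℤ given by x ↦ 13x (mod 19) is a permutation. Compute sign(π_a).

-1

Trace 17: π^k(17) = [17, 12, 4, 14, 11, 10, 16] for k=0..6.
Cycle type of π: 18 + 1; total 2 cycles.
sign(π) = (−1)^{n − #cycles} = (−1)^{19−2} = (−1)^17 = -1.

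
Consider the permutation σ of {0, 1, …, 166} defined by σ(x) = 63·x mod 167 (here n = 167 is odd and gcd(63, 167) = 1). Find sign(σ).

Start at x=98: 98 → 162 → 19 → 28 → 94 → 77 → 8 → … (one orbit).
Decompose π into cycles: lengths [83, 83, 1] (3 cycles, including the fixed point 0).
Σ(ℓ_i−1) = 167−3 = 164; sign = (−1)^164 = +1.
The Jacobi symbol (63|167) = +1 (Zolotarev) agrees.

+1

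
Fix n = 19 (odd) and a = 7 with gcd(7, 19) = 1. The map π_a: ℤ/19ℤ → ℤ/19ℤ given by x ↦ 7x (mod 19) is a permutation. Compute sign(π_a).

Start at x=7: 7 → 11 → 1 → 7 (one orbit).
The orbit structure of x ↦ 7x mod 19: 7 orbits of sizes [3, 3, 3, 3, 3, 3, 1].
With 7 cycles on 19 points, sign = (−1)^{19−7} = +1.
Check: (7/19) = +1 by Zolotarev.

+1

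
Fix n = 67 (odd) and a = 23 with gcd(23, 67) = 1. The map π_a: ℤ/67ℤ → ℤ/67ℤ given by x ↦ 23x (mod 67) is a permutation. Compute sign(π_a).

Start at x=33: 33 → 22 → 37 → 47 → 9 → 6 → 4 → … (one orbit).
The orbit structure of x ↦ 23x mod 67: 3 orbits of sizes [33, 33, 1].
sign(π) = (−1)^{n − #cycles} = (−1)^{67−3} = (−1)^64 = +1.
Zolotarev: (23|67) = +1, matching the cycle-count sign.

+1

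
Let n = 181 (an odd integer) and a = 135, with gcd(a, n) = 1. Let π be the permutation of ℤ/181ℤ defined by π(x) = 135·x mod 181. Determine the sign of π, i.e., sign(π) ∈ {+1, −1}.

+1

Start at x=125: 125 → 42 → 59 → 1 → 135 → 125 (one orbit).
Cycle type of π: 5×36 + 1; total 37 cycles.
sign(π) = (−1)^{n − #cycles} = (−1)^{181−37} = (−1)^144 = +1.
Zolotarev: (135|181) = +1, matching the cycle-count sign.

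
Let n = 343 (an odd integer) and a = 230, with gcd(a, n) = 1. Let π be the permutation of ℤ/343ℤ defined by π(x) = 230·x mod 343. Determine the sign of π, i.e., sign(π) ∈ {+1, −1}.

-1

Orbit of 48 under x↦230x: [48, 64, 314, 190, 139, 71, 209]… (length divides ord_343(230)).
π_230 has 10 disjoint cycles with lengths [98, 98, 98, 14, 14, 14, 2, 2, 2, 1] on {0,…,342}.
With 10 cycles on 343 points, sign = (−1)^{343−10} = -1.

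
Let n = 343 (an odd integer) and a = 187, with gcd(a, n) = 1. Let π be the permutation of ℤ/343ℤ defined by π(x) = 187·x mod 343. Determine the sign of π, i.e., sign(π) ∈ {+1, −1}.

-1

Orbit of 48 under x↦187x: [48, 58, 213, 43, 152, 298, 160]… (length divides ord_343(187)).
The orbit structure of x ↦ 187x mod 343: 4 orbits of sizes [294, 42, 6, 1].
sign(π) = (−1)^{n − #cycles} = (−1)^{343−4} = (−1)^339 = -1.
Zolotarev: (187|343) = -1, matching the cycle-count sign.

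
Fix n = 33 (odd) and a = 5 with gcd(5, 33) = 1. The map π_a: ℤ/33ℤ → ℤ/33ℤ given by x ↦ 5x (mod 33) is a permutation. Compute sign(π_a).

-1

Trace 23: π^k(23) = [23, 16, 14, 4, 20, 1, 5] for k=0..6.
The orbit structure of x ↦ 5x mod 33: 6 orbits of sizes [10, 10, 5, 5, 2, 1].
sign(π) = (−1)^{n − #cycles} = (−1)^{33−6} = (−1)^27 = -1.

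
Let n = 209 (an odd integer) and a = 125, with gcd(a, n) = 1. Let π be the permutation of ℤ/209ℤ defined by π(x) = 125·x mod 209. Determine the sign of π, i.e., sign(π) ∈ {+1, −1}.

Start at x=64: 64 → 58 → 144 → 26 → 115 → 163 → 102 → … (one orbit).
The orbit structure of x ↦ 125x mod 209: 21 orbits of sizes [15, 15, 15, 15, 15, 15, 15, 15, 15, 15, 15, 15, 5, 5, 3, 3, 3, 3, 3, 3, 1].
n − c = 209 − 21 = 188; sign = (−1)^188 = +1.
Via Zolotarev, sign(π_{125}) = (125|209) = +1.

+1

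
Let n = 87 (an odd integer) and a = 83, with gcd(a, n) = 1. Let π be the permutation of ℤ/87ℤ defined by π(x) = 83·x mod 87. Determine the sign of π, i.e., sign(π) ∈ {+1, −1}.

-1

Orbit of 83 under x↦83x: [83, 16, 23, 82, 20, 7, 59]… (length divides ord_87(83)).
10 cycles of lengths [14, 14, 14, 14, 7, 7, 7, 7, 2, 1].
87 − 10 = 77 transpositions; sign(π) = (−1)^77 = -1.
Check: (83/87) = -1 by Zolotarev.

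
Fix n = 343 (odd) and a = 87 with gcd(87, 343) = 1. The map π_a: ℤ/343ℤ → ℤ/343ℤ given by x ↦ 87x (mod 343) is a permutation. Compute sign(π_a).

-1

Orbit of 317 under x↦87x: [317, 139, 88, 110, 309, 129, 247]… (length divides ord_343(87)).
π_87 has 4 disjoint cycles with lengths [294, 42, 6, 1] on {0,…,342}.
4 cycles on 343: each ℓ→(−1)^(ℓ−1), product (−1)^339 = -1.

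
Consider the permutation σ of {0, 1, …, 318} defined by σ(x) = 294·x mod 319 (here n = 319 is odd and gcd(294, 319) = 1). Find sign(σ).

Orbit of 190 under x↦294x: [190, 35, 82, 183, 210, 173, 141]… (length divides ord_319(294)).
Cycle type of π: 70×4 + 14×2 + 10 + 1; total 8 cycles.
n − c = 319 − 8 = 311; sign = (−1)^311 = -1.

-1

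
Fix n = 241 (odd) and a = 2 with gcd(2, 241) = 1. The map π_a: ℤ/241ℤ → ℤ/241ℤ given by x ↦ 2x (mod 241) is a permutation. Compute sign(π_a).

+1

Trace 240: π^k(240) = [240, 239, 237, 233, 225, 209, 177] for k=0..6.
11 cycles of lengths [24, 24, 24, 24, 24, 24, 24, 24, 24, 24, 1].
241 − 11 = 230 transpositions; sign(π) = (−1)^230 = +1.
Check: (2/241) = +1 by Zolotarev.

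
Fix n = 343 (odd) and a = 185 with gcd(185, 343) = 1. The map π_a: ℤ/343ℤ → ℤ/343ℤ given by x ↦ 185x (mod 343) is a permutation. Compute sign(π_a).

-1

Start at x=195: 195 → 60 → 124 → 302 → 304 → 331 → 181 → … (one orbit).
Cycle lengths of π_185 on ℤ/343ℤ: [294, 42, 6, 1]; 4 cycles in total.
n − c = 343 − 4 = 339; sign = (−1)^339 = -1.
Zolotarev: (185|343) = -1, matching the cycle-count sign.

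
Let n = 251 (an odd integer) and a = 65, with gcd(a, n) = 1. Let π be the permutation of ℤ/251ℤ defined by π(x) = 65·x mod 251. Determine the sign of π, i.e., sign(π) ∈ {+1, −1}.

Orbit of 189 under x↦65x: [189, 237, 94, 86, 68, 153, 156]… (length divides ord_251(65)).
3 cycles of lengths [125, 125, 1].
Σ(ℓ_i−1) = 251−3 = 248; sign = (−1)^248 = +1.
Zolotarev: (65|251) = +1, matching the cycle-count sign.

+1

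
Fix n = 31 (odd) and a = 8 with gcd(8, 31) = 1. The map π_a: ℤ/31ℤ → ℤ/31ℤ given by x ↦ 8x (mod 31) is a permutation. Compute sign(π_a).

Start at x=8: 8 → 2 → 16 → 4 → 1 → 8 (one orbit).
Decompose π into cycles: lengths [5, 5, 5, 5, 5, 5, 1] (7 cycles, including the fixed point 0).
With 7 cycles on 31 points, sign = (−1)^{31−7} = +1.
The Jacobi symbol (8|31) = +1 (Zolotarev) agrees.

+1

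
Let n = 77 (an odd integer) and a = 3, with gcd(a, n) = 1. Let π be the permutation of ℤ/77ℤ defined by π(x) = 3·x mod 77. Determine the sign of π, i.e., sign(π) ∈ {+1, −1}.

-1

Start at x=16: 16 → 48 → 67 → 47 → 64 → 38 → 37 → … (one orbit).
6 cycles of lengths [30, 30, 6, 5, 5, 1].
With 6 cycles on 77 points, sign = (−1)^{77−6} = -1.
Check: (3/77) = -1 by Zolotarev.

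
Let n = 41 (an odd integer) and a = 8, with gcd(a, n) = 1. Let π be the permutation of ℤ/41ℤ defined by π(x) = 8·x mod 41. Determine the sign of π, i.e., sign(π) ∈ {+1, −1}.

Orbit of 37 under x↦8x: [37, 9, 31, 2, 16, 5, 40]… (length divides ord_41(8)).
Decompose π into cycles: lengths [20, 20, 1] (3 cycles, including the fixed point 0).
Σ(ℓ_i−1) = 41−3 = 38; sign = (−1)^38 = +1.
The Jacobi symbol (8|41) = +1 (Zolotarev) agrees.

+1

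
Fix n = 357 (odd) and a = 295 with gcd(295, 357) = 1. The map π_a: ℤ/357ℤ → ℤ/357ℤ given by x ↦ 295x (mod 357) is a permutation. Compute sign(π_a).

-1

Trace 106: π^k(106) = [106, 211, 127, 337, 169, 232, 253] for k=0..6.
42 cycles of lengths [16, 16, 16, 16, 16, 16, 16, 16, 16, 16, 16, 16, 16, 16, 16, 16, 16, 16, 16, 16, 16, 1, 1, 1, 1, 1, 1, 1, 1, 1, 1, 1, 1, 1, 1, 1, 1, 1, 1, 1, 1, 1].
357 − 42 = 315 transpositions; sign(π) = (−1)^315 = -1.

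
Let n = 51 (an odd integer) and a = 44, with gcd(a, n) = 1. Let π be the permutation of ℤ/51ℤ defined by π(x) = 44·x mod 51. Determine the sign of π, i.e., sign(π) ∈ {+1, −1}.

Start at x=5: 5 → 16 → 41 → 19 → 20 → 13 → 11 → … (one orbit).
Decompose π into cycles: lengths [16, 16, 16, 2, 1] (5 cycles, including the fixed point 0).
51 − 5 = 46 transpositions; sign(π) = (−1)^46 = +1.

+1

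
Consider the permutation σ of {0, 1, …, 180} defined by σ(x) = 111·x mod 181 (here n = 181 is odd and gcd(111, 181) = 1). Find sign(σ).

+1

Start at x=82: 82 → 52 → 161 → 133 → 102 → 100 → 59 → … (one orbit).
Cycle type of π: 90×2 + 1; total 3 cycles.
181 − 3 = 178 transpositions; sign(π) = (−1)^178 = +1.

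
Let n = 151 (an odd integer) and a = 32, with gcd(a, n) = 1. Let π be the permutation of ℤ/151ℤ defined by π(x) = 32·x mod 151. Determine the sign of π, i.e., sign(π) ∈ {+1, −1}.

+1

Trace 118: π^k(118) = [118, 1, 32] for k=0..2.
Decompose π into cycles: lengths [3, 3, 3, 3, 3, 3, 3, 3, 3, 3, 3, 3, 3, 3, 3, 3, 3, 3, 3, 3, 3, 3, 3, 3, 3, 3, 3, 3, 3, 3, 3, 3, 3, 3, 3, 3, 3, 3, 3, 3, 3, 3, 3, 3, 3, 3, 3, 3, 3, 3, 1] (51 cycles, including the fixed point 0).
n − c = 151 − 51 = 100; sign = (−1)^100 = +1.
The Jacobi symbol (32|151) = +1 (Zolotarev) agrees.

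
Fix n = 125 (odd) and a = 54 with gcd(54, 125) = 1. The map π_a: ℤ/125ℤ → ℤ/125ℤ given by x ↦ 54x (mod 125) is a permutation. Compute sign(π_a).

+1

Orbit of 81 under x↦54x: [81, 124, 71, 84, 36, 69, 101]… (length divides ord_125(54)).
Cycle lengths of π_54 on ℤ/125ℤ: [50, 50, 10, 10, 2, 2, 1]; 7 cycles in total.
Σ(ℓ_i−1) = 125−7 = 118; sign = (−1)^118 = +1.
Zolotarev: (54|125) = +1, matching the cycle-count sign.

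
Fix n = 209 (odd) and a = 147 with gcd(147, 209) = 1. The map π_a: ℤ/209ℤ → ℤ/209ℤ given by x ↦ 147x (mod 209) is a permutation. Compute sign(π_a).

-1

Start at x=64: 64 → 3 → 23 → 37 → 5 → 108 → 201 → … (one orbit).
The orbit structure of x ↦ 147x mod 209: 6 orbits of sizes [90, 90, 18, 5, 5, 1].
209 − 6 = 203 transpositions; sign(π) = (−1)^203 = -1.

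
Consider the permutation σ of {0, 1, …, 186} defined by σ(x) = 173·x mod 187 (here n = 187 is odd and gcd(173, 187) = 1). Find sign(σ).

+1

Orbit of 65 under x↦173x: [65, 25, 24, 38, 29, 155, 74]… (length divides ord_187(173)).
Cycle lengths of π_173 on ℤ/187ℤ: [80, 80, 16, 10, 1]; 5 cycles in total.
n − c = 187 − 5 = 182; sign = (−1)^182 = +1.
The Jacobi symbol (173|187) = +1 (Zolotarev) agrees.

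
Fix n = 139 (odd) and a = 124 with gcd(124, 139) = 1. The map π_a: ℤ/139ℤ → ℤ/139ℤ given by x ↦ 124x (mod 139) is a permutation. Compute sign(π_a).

+1

Start at x=7: 7 → 34 → 46 → 5 → 64 → 13 → 83 → … (one orbit).
Decompose π into cycles: lengths [69, 69, 1] (3 cycles, including the fixed point 0).
sign(π) = (−1)^{n − #cycles} = (−1)^{139−3} = (−1)^136 = +1.
Via Zolotarev, sign(π_{124}) = (124|139) = +1.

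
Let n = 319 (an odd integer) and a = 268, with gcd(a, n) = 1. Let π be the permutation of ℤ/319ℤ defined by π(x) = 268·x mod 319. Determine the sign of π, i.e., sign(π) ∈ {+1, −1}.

+1

Orbit of 81 under x↦268x: [81, 16, 141, 146, 210, 136, 82]… (length divides ord_319(268)).
The orbit structure of x ↦ 268x mod 319: 15 orbits of sizes [35, 35, 35, 35, 35, 35, 35, 35, 7, 7, 7, 7, 5, 5, 1].
319 − 15 = 304 transpositions; sign(π) = (−1)^304 = +1.
The Jacobi symbol (268|319) = +1 (Zolotarev) agrees.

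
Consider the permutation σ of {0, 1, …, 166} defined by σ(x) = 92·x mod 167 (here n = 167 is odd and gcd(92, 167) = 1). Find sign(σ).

-1

Start at x=2: 2 → 17 → 61 → 101 → 107 → 158 → 7 → … (one orbit).
Decompose π into cycles: lengths [166, 1] (2 cycles, including the fixed point 0).
n − c = 167 − 2 = 165; sign = (−1)^165 = -1.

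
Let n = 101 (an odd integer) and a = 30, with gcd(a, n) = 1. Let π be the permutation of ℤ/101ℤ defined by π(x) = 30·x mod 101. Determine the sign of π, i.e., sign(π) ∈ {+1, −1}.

+1

Orbit of 65 under x↦30x: [65, 31, 21, 24, 13, 87, 85]… (length divides ord_101(30)).
Cycle lengths of π_30 on ℤ/101ℤ: [50, 50, 1]; 3 cycles in total.
sign(π) = (−1)^{n − #cycles} = (−1)^{101−3} = (−1)^98 = +1.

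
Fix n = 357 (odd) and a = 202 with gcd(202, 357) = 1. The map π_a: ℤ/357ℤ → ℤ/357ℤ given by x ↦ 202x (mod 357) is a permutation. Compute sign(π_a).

Trace 64: π^k(64) = [64, 76, 1, 202, 106, 349, 169] for k=0..6.
Decompose π into cycles: lengths [8, 8, 8, 8, 8, 8, 8, 8, 8, 8, 8, 8, 8, 8, 8, 8, 8, 8, 8, 8, 8, 8, 8, 8, 8, 8, 8, 8, 8, 8, 8, 8, 8, 8, 8, 8, 8, 8, 8, 8, 8, 8, 2, 2, 2, 2, 2, 2, 2, 2, 2, 1, 1, 1] (54 cycles, including the fixed point 0).
Σ(ℓ_i−1) = 357−54 = 303; sign = (−1)^303 = -1.

-1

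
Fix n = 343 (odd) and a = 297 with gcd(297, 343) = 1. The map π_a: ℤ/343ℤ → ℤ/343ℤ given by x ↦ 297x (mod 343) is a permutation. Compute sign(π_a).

Orbit of 256 under x↦297x: [256, 229, 99, 248, 254, 321, 326]… (length divides ord_343(297)).
π_297 has 4 disjoint cycles with lengths [294, 42, 6, 1] on {0,…,342}.
4 cycles on 343: each ℓ→(−1)^(ℓ−1), product (−1)^339 = -1.
The Jacobi symbol (297|343) = -1 (Zolotarev) agrees.

-1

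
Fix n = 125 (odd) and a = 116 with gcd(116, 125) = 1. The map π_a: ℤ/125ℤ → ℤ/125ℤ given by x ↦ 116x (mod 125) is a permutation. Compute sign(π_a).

Trace 56: π^k(56) = [56, 121, 36, 51, 41, 6, 71] for k=0..6.
Cycle lengths of π_116 on ℤ/125ℤ: [25, 25, 25, 25, 5, 5, 5, 5, 1, 1, 1, 1, 1]; 13 cycles in total.
With 13 cycles on 125 points, sign = (−1)^{125−13} = +1.
Via Zolotarev, sign(π_{116}) = (116|125) = +1.

+1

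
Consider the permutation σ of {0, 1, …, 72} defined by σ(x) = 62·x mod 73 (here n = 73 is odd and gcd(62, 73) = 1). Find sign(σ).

-1

Trace 36: π^k(36) = [36, 42, 49, 45, 16, 43, 38] for k=0..6.
2 cycles of lengths [72, 1].
73 − 2 = 71 transpositions; sign(π) = (−1)^71 = -1.
Check: (62/73) = -1 by Zolotarev.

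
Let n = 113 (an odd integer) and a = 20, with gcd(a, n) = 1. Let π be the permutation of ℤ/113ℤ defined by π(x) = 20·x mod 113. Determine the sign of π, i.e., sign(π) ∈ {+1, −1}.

-1

Orbit of 30 under x↦20x: [30, 35, 22, 101, 99, 59, 50]… (length divides ord_113(20)).
Cycle lengths of π_20 on ℤ/113ℤ: [112, 1]; 2 cycles in total.
n − c = 113 − 2 = 111; sign = (−1)^111 = -1.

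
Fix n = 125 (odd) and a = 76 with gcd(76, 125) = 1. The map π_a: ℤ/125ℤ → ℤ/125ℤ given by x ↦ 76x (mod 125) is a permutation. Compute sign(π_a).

+1

Orbit of 76 under x↦76x: [76, 26, 101, 51, 1]… (length divides ord_125(76)).
Cycle lengths of π_76 on ℤ/125ℤ: [5, 5, 5, 5, 5, 5, 5, 5, 5, 5, 5, 5, 5, 5, 5, 5, 5, 5, 5, 5, 1, 1, 1, 1, 1, 1, 1, 1, 1, 1, 1, 1, 1, 1, 1, 1, 1, 1, 1, 1, 1, 1, 1, 1, 1]; 45 cycles in total.
sign(π) = (−1)^{n − #cycles} = (−1)^{125−45} = (−1)^80 = +1.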